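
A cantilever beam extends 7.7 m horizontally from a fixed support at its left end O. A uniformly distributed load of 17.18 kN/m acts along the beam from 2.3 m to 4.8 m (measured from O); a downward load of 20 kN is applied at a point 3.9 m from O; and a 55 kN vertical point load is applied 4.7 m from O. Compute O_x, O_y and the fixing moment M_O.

Resultant of the distributed load: 17.18 × 2.5 = 42.95 kN at 3.55 m from O.
ΣF_x = 0: O_x = 0.
ΣF_y = 0: O_y − 17.18·2.5 − 20 − 55 = 0 → O_y = 118.0 kN.
ΣM about O: M_O − (17.18·2.5)·3.55 − 20·3.9 − 55·4.7 = 0 → M_O = 489.0 kN·m.

O_x = 0, O_y = 118.0 kN, M_O = 489.0 kN·m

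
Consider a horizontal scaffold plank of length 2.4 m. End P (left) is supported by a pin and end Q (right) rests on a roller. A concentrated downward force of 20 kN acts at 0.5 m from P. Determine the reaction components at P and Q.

ΣM about P: Q_y·2.4 − 20·0.5 = 0 → Q_y = 10/2.4 = 4.16667 ≈ 4.167 kN.
ΣF_y = 0: P_y + 4.16667 − 20 = 0 → P_y = 15.83 kN.
ΣF_x = 0: no horizontal applied forces, so P_x = 0.

P_x = 0, P_y = 15.83 kN, Q_y = 4.167 kN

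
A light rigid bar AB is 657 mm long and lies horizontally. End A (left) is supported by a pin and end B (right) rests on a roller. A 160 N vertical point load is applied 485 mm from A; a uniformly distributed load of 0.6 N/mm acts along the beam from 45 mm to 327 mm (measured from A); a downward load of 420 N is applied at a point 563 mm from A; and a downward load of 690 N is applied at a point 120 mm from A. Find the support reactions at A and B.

A_x = 0, A_y = 787.2 N, B_y = 652.0 N

Resultant of the distributed load: 0.6 × 282 = 169.2 N at 186 mm from A.
Moments about A: B_y·657 − 160·485 − (0.6·282)·186 − 420·563 − 690·120 = 0 → B_y = 428331.2/657 = 651.95 ≈ 652.0 N.
ΣF_y = 0: A_y + 651.95 − 160 − 0.6·282 − 420 − 690 = 0 → A_y = 787.2 N.
ΣF_x = 0: no horizontal applied forces, so A_x = 0.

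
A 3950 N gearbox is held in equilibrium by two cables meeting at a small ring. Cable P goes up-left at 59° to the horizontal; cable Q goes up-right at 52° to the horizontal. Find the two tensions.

ΣF_x = 0: −T_P·cos59° + T_Q·cos52° = 0 → T_Q = 0.836561·T_P.
ΣF_y = 0: T_P·sin59° + T_Q·sin52° = 3950.
Substitute: T_P·(0.857167 + 0.836561·0.788011) = 3950 → T_P = 2604.88 ≈ 2605 N.
Then T_Q = 0.836561 × 2604.88 = 2179 N.

T_P = 2605 N, T_Q = 2179 N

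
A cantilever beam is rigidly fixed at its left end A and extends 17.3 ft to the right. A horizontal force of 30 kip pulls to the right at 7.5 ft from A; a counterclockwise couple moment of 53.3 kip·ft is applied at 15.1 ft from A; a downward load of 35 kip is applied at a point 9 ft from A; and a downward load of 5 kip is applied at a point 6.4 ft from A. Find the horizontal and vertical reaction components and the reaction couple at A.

A_x = -30.00 kip, A_y = 40.00 kip, M_A = 293.7 kip·ft

ΣF_x = 0: A_x + 30 = 0 → A_x = -30.00 kip.
ΣF_y = 0: A_y − 35 − 5 = 0 → A_y = 40.00 kip.
ΣM about A: M_A + 53.3 − 35·9 − 5·6.4 = 0 → M_A = 293.7 kip·ft.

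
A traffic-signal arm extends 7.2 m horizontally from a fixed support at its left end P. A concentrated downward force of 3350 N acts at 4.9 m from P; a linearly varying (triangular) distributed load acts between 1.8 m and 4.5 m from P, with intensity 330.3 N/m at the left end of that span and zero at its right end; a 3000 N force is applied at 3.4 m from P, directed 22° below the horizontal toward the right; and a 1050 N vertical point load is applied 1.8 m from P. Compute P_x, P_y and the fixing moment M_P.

Resultant of the triangular load: ½ × 330.3 × 2.7 = 445.905 N, acting at 2.7 m from P (one-third of the span from the peak).
ΣF_x = 0: P_x + 3000·cos22° = 0 → P_x = -2782 N.
ΣF_y = 0: P_y − 3350 − ½·330.3·2.7 − 3000·sin22° − 1050 = 0 → P_y = 5970 N.
ΣM about P: M_P − 3350·4.9 − (½·330.3·2.7)·2.7 − 3000·sin22°·3.4 − 1050·1.8 = 0 → M_P = 23330 N·m.

P_x = -2782 N, P_y = 5970 N, M_P = 23330 N·m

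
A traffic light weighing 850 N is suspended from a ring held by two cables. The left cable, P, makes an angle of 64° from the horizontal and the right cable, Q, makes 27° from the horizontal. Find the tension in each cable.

T_P = 757.5 N, T_Q = 372.7 N

ΣF_x = 0: −T_P·cos64° + T_Q·cos27° = 0 → T_Q = 0.491995·T_P.
ΣF_y = 0: T_P·sin64° + T_Q·sin27° = 850.
Substitute: T_P·(0.898794 + 0.491995·0.45399) = 850 → T_P = 757.471 ≈ 757.5 N.
Then T_Q = 0.491995 × 757.471 = 372.7 N.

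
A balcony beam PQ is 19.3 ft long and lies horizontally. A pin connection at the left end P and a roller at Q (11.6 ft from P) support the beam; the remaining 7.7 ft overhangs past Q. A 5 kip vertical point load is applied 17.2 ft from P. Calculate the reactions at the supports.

Taking moments about P: Q_y·11.6 − 5·17.2 = 0 → Q_y = 86/11.6 = 7.41379 ≈ 7.414 kip.
ΣF_y = 0: P_y + 7.41379 − 5 = 0 → P_y = -2.414 kip.
ΣF_x = 0: no horizontal applied forces, so P_x = 0.

P_x = 0, P_y = -2.414 kip, Q_y = 7.414 kip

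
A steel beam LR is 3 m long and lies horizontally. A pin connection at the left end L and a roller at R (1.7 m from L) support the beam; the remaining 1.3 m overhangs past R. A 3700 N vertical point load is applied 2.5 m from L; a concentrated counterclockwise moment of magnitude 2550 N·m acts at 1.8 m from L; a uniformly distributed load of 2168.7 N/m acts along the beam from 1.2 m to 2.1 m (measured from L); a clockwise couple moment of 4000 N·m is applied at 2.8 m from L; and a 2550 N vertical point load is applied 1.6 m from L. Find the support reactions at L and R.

Resultant of the distributed load: 2168.7 × 0.9 = 1951.83 N at 1.65 m from L.
Moments about L: R_y·1.7 − 3700·2.5 + 2550 − (2168.7·0.9)·1.65 − 4000 − 2550·1.6 = 0 → R_y = 18000.5195/1.7 = 10588.5 ≈ 10590 N.
ΣF_y = 0: L_y + 10588.5 − 3700 − 2168.7·0.9 − 2550 = 0 → L_y = -2387 N.
ΣF_x = 0: no horizontal applied forces, so L_x = 0.

L_x = 0, L_y = -2387 N, R_y = 10590 N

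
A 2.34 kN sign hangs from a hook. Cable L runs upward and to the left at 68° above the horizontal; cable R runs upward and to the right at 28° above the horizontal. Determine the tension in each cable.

T_L = 2.077 kN, T_R = 0.8814 kN

ΣF_x = 0: −T_L·cos68° + T_R·cos28° = 0 → T_R = 0.424268·T_L.
ΣF_y = 0: T_L·sin68° + T_R·sin28° = 2.34.
Substitute: T_L·(0.927184 + 0.424268·0.469472) = 2.34 → T_L = 2.07748 ≈ 2.077 kN.
Then T_R = 0.424268 × 2.07748 = 0.8814 kN.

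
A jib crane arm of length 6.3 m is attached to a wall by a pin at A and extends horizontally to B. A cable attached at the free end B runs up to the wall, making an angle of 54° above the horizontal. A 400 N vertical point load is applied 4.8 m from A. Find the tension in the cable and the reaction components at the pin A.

ΣM about A: T·sin54°·6.3 − 400·4.8 = 0 → T = 1920/(6.3·0.809017) = 376.706 ≈ 376.7 N.
ΣF_x = 0: A_x − T·cos54° = 0 → A_x = 376.706 × 0.587785 = 221.4 N.
ΣF_y = 0: A_y + T·sin54° − 400 = 0 → A_y = 400 − 376.706 × 0.809017 = 95.24 N.

T = 376.7 N, A_x = 221.4 N, A_y = 95.24 N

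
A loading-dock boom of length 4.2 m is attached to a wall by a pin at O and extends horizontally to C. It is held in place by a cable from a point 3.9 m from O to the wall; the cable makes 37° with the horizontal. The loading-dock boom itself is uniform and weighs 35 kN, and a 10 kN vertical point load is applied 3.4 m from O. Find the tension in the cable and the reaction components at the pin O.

T = 45.80 kN, O_x = 36.58 kN, O_y = 17.44 kN

ΣM about O: T·sin37°·3.9 − 35·2.1 − 10·3.4 = 0 → T = 107.5/(3.9·0.601815) = 45.8016 ≈ 45.80 kN.
ΣF_x = 0: O_x − T·cos37° = 0 → O_x = 45.8016 × 0.798636 = 36.58 kN.
ΣF_y = 0: O_y + T·sin37° − 35 − 10 = 0 → O_y = 45 − 45.8016 × 0.601815 = 17.44 kN.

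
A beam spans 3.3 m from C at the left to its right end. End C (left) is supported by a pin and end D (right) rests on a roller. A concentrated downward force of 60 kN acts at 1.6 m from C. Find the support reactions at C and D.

ΣM about C: D_y·3.3 − 60·1.6 = 0 → D_y = 96/3.3 = 29.0909 ≈ 29.09 kN.
ΣF_y = 0: C_y + 29.0909 − 60 = 0 → C_y = 30.91 kN.
ΣF_x = 0: no horizontal applied forces, so C_x = 0.

C_x = 0, C_y = 30.91 kN, D_y = 29.09 kN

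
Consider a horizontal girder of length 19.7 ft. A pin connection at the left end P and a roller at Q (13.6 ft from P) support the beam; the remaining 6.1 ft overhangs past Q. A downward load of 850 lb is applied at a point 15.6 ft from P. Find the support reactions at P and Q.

Moments about P: Q_y·13.6 − 850·15.6 = 0 → Q_y = 13260/13.6 = 975.0 lb.
ΣF_y = 0: P_y + 975 − 850 = 0 → P_y = -125.0 lb.
ΣF_x = 0: no horizontal applied forces, so P_x = 0.

P_x = 0, P_y = -125.0 lb, Q_y = 975.0 lb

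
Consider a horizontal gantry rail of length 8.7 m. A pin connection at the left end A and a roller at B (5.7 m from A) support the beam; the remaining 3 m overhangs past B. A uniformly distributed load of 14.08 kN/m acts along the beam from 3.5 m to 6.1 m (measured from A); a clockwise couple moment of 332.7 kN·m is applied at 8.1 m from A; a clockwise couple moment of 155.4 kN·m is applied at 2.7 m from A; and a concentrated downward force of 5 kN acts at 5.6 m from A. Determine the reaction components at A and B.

Resultant of the distributed load: 14.08 × 2.6 = 36.608 kN at 4.8 m from A.
ΣM about A: B_y·5.7 − (14.08·2.6)·4.8 − 332.7 − 155.4 − 5·5.6 = 0 → B_y = 691.8184/5.7 = 121.372 ≈ 121.4 kN.
ΣF_y = 0: A_y + 121.372 − 14.08·2.6 − 5 = 0 → A_y = -79.76 kN.
ΣF_x = 0: no horizontal applied forces, so A_x = 0.

A_x = 0, A_y = -79.76 kN, B_y = 121.4 kN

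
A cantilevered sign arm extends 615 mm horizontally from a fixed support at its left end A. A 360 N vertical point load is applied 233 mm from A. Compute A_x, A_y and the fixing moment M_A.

ΣF_x = 0: A_x = 0.
ΣF_y = 0: A_y − 360 = 0 → A_y = 360.0 N.
ΣM about A: M_A − 360·233 = 0 → M_A = 83880 N·mm.

A_x = 0, A_y = 360.0 N, M_A = 83880 N·mm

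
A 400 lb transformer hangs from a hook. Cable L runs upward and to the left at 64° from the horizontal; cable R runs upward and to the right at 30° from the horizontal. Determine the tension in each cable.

ΣF_x = 0: −T_L·cos64° + T_R·cos30° = 0 → T_R = 0.506187·T_L.
ΣF_y = 0: T_L·sin64° + T_R·sin30° = 400.
Substitute: T_L·(0.898794 + 0.506187·0.5) = 400 → T_L = 347.256 ≈ 347.3 lb.
Then T_R = 0.506187 × 347.256 = 175.8 lb.

T_L = 347.3 lb, T_R = 175.8 lb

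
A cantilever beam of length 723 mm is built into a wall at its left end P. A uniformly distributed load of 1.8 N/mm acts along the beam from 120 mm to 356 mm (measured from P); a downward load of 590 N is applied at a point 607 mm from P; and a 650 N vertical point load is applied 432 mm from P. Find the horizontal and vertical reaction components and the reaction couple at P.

Resultant of the distributed load: 1.8 × 236 = 424.8 N at 238 mm from P.
ΣF_x = 0: P_x = 0.
ΣF_y = 0: P_y − 1.8·236 − 590 − 650 = 0 → P_y = 1665 N.
ΣM about P: M_P − (1.8·236)·238 − 590·607 − 650·432 = 0 → M_P = 740000 N·mm.

P_x = 0, P_y = 1665 N, M_P = 740000 N·mm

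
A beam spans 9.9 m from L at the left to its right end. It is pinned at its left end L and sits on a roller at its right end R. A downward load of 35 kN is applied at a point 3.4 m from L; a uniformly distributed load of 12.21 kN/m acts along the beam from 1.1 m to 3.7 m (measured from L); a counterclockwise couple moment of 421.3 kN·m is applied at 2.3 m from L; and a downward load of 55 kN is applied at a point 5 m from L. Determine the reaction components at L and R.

Resultant of the distributed load: 12.21 × 2.6 = 31.746 kN at 2.4 m from L.
ΣM about L: R_y·9.9 − 35·3.4 − (12.21·2.6)·2.4 + 421.3 − 55·5 = 0 → R_y = 48.8904/9.9 = 4.93842 ≈ 4.938 kN.
ΣF_y = 0: L_y + 4.93842 − 35 − 12.21·2.6 − 55 = 0 → L_y = 116.8 kN.
ΣF_x = 0: no horizontal applied forces, so L_x = 0.

L_x = 0, L_y = 116.8 kN, R_y = 4.938 kN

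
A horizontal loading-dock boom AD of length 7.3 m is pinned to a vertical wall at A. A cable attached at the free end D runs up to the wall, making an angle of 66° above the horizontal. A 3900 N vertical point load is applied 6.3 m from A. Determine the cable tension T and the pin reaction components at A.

T = 3684 N, A_x = 1499 N, A_y = 534.2 N

ΣM about A: T·sin66°·7.3 − 3900·6.3 = 0 → T = 24570/(7.3·0.913545) = 3684.28 ≈ 3684 N.
ΣF_x = 0: A_x − T·cos66° = 0 → A_x = 3684.28 × 0.406737 = 1499 N.
ΣF_y = 0: A_y + T·sin66° − 3900 = 0 → A_y = 3900 − 3684.28 × 0.913545 = 534.2 N.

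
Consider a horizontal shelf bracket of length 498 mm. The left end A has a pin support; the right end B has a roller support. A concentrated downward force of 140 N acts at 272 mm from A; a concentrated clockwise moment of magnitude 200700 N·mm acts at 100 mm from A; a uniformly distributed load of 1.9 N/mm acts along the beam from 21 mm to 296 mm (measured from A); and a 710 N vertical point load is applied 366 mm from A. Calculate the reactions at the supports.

Resultant of the distributed load: 1.9 × 275 = 522.5 N at 158.5 mm from A.
Moments about A: B_y·498 − 140·272 − 200700 − (1.9·275)·158.5 − 710·366 = 0 → B_y = 581456.25/498 = 1167.58 ≈ 1168 N.
ΣF_y = 0: A_y + 1167.58 − 140 − 1.9·275 − 710 = 0 → A_y = 204.9 N.
ΣF_x = 0: no horizontal applied forces, so A_x = 0.

A_x = 0, A_y = 204.9 N, B_y = 1168 N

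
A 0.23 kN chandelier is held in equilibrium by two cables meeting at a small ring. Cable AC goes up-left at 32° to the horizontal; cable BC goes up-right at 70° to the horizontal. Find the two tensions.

T_AC = 0.08042 kN, T_BC = 0.1994 kN

ΣF_x = 0: −T_AC·cos32° + T_BC·cos70° = 0 → T_BC = 2.47953·T_AC.
ΣF_y = 0: T_AC·sin32° + T_BC·sin70° = 0.23.
Substitute: T_AC·(0.529919 + 2.47953·0.939693) = 0.23 → T_AC = 0.0804219 ≈ 0.08042 kN.
Then T_BC = 2.47953 × 0.0804219 = 0.1994 kN.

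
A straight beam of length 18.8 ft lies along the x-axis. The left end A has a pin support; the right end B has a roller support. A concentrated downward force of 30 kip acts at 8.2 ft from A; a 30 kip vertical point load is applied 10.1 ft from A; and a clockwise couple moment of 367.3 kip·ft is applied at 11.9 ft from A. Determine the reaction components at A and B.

A_x = 0, A_y = 11.26 kip, B_y = 48.74 kip

ΣM about A: B_y·18.8 − 30·8.2 − 30·10.1 − 367.3 = 0 → B_y = 916.3/18.8 = 48.7394 ≈ 48.74 kip.
ΣF_y = 0: A_y + 48.7394 − 30 − 30 = 0 → A_y = 11.26 kip.
ΣF_x = 0: no horizontal applied forces, so A_x = 0.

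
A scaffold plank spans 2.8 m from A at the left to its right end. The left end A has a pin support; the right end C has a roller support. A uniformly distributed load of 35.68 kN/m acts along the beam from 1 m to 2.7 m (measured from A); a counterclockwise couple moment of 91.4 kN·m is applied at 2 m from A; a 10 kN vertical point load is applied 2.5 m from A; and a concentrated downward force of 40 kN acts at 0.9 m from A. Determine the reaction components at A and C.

A_x = 0, A_y = 81.44 kN, C_y = 29.22 kN

Resultant of the distributed load: 35.68 × 1.7 = 60.656 kN at 1.85 m from A.
ΣM about A: C_y·2.8 − (35.68·1.7)·1.85 + 91.4 − 10·2.5 − 40·0.9 = 0 → C_y = 81.8136/2.8 = 29.2191 ≈ 29.22 kN.
ΣF_y = 0: A_y + 29.2191 − 35.68·1.7 − 10 − 40 = 0 → A_y = 81.44 kN.
ΣF_x = 0: no horizontal applied forces, so A_x = 0.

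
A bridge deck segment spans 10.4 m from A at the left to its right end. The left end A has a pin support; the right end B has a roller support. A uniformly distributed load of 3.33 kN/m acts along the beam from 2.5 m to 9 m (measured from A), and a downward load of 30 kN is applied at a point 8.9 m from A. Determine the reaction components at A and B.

A_x = 0, A_y = 14.00 kN, B_y = 37.64 kN

Resultant of the distributed load: 3.33 × 6.5 = 21.645 kN at 5.75 m from A.
Taking moments about A: B_y·10.4 − (3.33·6.5)·5.75 − 30·8.9 = 0 → B_y = 391.45875/10.4 = 37.6403 ≈ 37.64 kN.
ΣF_y = 0: A_y + 37.6403 − 3.33·6.5 − 30 = 0 → A_y = 14.00 kN.
ΣF_x = 0: no horizontal applied forces, so A_x = 0.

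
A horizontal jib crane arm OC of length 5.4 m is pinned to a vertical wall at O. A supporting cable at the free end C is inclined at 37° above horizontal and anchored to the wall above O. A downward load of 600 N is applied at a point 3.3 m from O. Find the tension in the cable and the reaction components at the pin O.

ΣM about O: T·sin37°·5.4 − 600·3.3 = 0 → T = 1980/(5.4·0.601815) = 609.268 ≈ 609.3 N.
ΣF_x = 0: O_x − T·cos37° = 0 → O_x = 609.268 × 0.798636 = 486.6 N.
ΣF_y = 0: O_y + T·sin37° − 600 = 0 → O_y = 600 − 609.268 × 0.601815 = 233.3 N.

T = 609.3 N, O_x = 486.6 N, O_y = 233.3 N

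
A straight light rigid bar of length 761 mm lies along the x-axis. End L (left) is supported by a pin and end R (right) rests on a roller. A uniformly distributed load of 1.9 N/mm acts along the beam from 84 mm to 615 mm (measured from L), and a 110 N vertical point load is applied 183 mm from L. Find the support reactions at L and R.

Resultant of the distributed load: 1.9 × 531 = 1008.9 N at 349.5 mm from L.
ΣM about L: R_y·761 − (1.9·531)·349.5 − 110·183 = 0 → R_y = 372740.55/761 = 489.804 ≈ 489.8 N.
ΣF_y = 0: L_y + 489.804 − 1.9·531 − 110 = 0 → L_y = 629.1 N.
ΣF_x = 0: no horizontal applied forces, so L_x = 0.

L_x = 0, L_y = 629.1 N, R_y = 489.8 N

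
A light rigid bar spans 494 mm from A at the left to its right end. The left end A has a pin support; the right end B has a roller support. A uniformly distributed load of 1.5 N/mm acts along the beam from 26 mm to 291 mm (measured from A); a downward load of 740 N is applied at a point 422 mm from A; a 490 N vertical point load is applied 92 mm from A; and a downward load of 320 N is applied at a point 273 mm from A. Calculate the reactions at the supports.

A_x = 0, A_y = 919.7 N, B_y = 1028 N

Resultant of the distributed load: 1.5 × 265 = 397.5 N at 158.5 mm from A.
Moments about A: B_y·494 − (1.5·265)·158.5 − 740·422 − 490·92 − 320·273 = 0 → B_y = 507723.75/494 = 1027.78 ≈ 1028 N.
ΣF_y = 0: A_y + 1027.78 − 1.5·265 − 740 − 490 − 320 = 0 → A_y = 919.7 N.
ΣF_x = 0: no horizontal applied forces, so A_x = 0.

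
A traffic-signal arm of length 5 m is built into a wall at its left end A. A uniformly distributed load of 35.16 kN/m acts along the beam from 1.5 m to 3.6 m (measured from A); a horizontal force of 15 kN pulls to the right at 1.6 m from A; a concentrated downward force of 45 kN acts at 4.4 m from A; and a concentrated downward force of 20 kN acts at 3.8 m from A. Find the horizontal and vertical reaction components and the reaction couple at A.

Resultant of the distributed load: 35.16 × 2.1 = 73.836 kN at 2.55 m from A.
ΣF_x = 0: A_x + 15 = 0 → A_x = -15.00 kN.
ΣF_y = 0: A_y − 35.16·2.1 − 45 − 20 = 0 → A_y = 138.8 kN.
ΣM about A: M_A − (35.16·2.1)·2.55 − 45·4.4 − 20·3.8 = 0 → M_A = 462.3 kN·m.

A_x = -15.00 kN, A_y = 138.8 kN, M_A = 462.3 kN·m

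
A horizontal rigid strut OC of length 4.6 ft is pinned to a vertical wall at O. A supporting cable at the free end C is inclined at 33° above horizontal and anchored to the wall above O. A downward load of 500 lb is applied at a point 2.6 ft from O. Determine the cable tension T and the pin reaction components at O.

T = 518.9 lb, O_x = 435.2 lb, O_y = 217.4 lb

ΣM about O: T·sin33°·4.6 − 500·2.6 = 0 → T = 1300/(4.6·0.544639) = 518.892 ≈ 518.9 lb.
ΣF_x = 0: O_x − T·cos33° = 0 → O_x = 518.892 × 0.838671 = 435.2 lb.
ΣF_y = 0: O_y + T·sin33° − 500 = 0 → O_y = 500 − 518.892 × 0.544639 = 217.4 lb.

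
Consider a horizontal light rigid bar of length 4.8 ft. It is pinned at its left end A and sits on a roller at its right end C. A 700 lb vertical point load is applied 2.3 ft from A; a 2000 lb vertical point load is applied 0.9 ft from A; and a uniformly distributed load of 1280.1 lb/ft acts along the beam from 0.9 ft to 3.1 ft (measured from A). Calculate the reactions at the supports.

A_x = 0, A_y = 3632 lb, C_y = 1884 lb

Resultant of the distributed load: 1280.1 × 2.2 = 2816.22 lb at 2 ft from A.
ΣM about A: C_y·4.8 − 700·2.3 − 2000·0.9 − (1280.1·2.2)·2 = 0 → C_y = 9042.44/4.8 = 1883.84 ≈ 1884 lb.
ΣF_y = 0: A_y + 1883.84 − 700 − 2000 − 1280.1·2.2 = 0 → A_y = 3632 lb.
ΣF_x = 0: no horizontal applied forces, so A_x = 0.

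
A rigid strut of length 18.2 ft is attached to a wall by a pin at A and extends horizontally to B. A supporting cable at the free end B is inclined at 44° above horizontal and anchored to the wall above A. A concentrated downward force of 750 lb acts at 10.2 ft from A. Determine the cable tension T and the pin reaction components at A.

T = 605.1 lb, A_x = 435.3 lb, A_y = 329.7 lb

ΣM about A: T·sin44°·18.2 − 750·10.2 = 0 → T = 7650/(18.2·0.694658) = 605.089 ≈ 605.1 lb.
ΣF_x = 0: A_x − T·cos44° = 0 → A_x = 605.089 × 0.71934 = 435.3 lb.
ΣF_y = 0: A_y + T·sin44° − 750 = 0 → A_y = 750 − 605.089 × 0.694658 = 329.7 lb.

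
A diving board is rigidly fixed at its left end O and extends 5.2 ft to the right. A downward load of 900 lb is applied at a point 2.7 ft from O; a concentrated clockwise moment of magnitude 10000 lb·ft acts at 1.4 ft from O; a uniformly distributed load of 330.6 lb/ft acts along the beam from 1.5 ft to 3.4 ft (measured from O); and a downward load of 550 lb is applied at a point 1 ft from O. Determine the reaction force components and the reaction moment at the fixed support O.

Resultant of the distributed load: 330.6 × 1.9 = 628.14 lb at 2.45 ft from O.
ΣF_x = 0: O_x = 0.
ΣF_y = 0: O_y − 900 − 330.6·1.9 − 550 = 0 → O_y = 2078 lb.
ΣM about O: M_O − 900·2.7 − 10000 − (330.6·1.9)·2.45 − 550·1 = 0 → M_O = 14520 lb·ft.

O_x = 0, O_y = 2078 lb, M_O = 14520 lb·ft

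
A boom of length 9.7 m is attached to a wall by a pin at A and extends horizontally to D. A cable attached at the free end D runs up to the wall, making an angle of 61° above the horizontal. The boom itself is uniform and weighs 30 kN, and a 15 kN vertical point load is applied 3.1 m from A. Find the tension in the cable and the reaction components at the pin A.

ΣM about A: T·sin61°·9.7 − 30·4.85 − 15·3.1 = 0 → T = 192/(9.7·0.87462) = 22.6313 ≈ 22.63 kN.
ΣF_x = 0: A_x − T·cos61° = 0 → A_x = 22.6313 × 0.48481 = 10.97 kN.
ΣF_y = 0: A_y + T·sin61° − 30 − 15 = 0 → A_y = 45 − 22.6313 × 0.87462 = 25.21 kN.

T = 22.63 kN, A_x = 10.97 kN, A_y = 25.21 kN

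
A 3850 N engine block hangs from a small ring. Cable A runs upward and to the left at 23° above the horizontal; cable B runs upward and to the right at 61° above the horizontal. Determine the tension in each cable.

ΣF_x = 0: −T_A·cos23° + T_B·cos61° = 0 → T_B = 1.89869·T_A.
ΣF_y = 0: T_A·sin23° + T_B·sin61° = 3850.
Substitute: T_A·(0.390731 + 1.89869·0.87462) = 3850 → T_A = 1876.8 ≈ 1877 N.
Then T_B = 1.89869 × 1876.8 = 3563 N.

T_A = 1877 N, T_B = 3563 N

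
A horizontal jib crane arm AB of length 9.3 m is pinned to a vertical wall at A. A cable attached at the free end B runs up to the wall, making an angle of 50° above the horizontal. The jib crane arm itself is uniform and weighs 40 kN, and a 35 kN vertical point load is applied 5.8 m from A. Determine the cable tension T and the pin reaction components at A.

ΣM about A: T·sin50°·9.3 − 40·4.65 − 35·5.8 = 0 → T = 389/(9.3·0.766044) = 54.6026 ≈ 54.60 kN.
ΣF_x = 0: A_x − T·cos50° = 0 → A_x = 54.6026 × 0.642788 = 35.10 kN.
ΣF_y = 0: A_y + T·sin50° − 40 − 35 = 0 → A_y = 75 − 54.6026 × 0.766044 = 33.17 kN.

T = 54.60 kN, A_x = 35.10 kN, A_y = 33.17 kN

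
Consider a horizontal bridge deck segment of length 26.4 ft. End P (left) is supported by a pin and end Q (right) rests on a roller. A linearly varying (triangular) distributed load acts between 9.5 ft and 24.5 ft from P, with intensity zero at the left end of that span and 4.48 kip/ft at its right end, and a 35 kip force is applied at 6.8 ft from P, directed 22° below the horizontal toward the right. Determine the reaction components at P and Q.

P_x = -32.45 kip, P_y = 18.52 kip, Q_y = 28.20 kip

Resultant of the triangular load: ½ × 4.48 × 15 = 33.6 kip, acting at 19.5 ft from P (one-third of the span from the peak).
ΣM about P: Q_y·26.4 − (½·4.48·15)·19.5 − 35·sin22°·6.8 = 0 → Q_y = 744.356/26.4 = 28.1953 ≈ 28.20 kip.
ΣF_y = 0: P_y + 28.1953 − ½·4.48·15 − 35·sin22° = 0 → P_y = 18.52 kip.
ΣF_x = 0: P_x + 35·cos22° = 0 → P_x = -32.45 kip.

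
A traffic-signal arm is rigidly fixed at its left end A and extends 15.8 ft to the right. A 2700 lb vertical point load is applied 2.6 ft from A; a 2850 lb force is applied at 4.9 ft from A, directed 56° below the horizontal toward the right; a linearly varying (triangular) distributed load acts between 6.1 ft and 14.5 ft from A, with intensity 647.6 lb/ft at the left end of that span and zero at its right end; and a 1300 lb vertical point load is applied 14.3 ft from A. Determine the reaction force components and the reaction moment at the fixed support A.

A_x = -1594 lb, A_y = 9083 lb, M_A = 61390 lb·ft

Resultant of the triangular load: ½ × 647.6 × 8.4 = 2719.92 lb, acting at 8.9 ft from A (one-third of the span from the peak).
ΣF_x = 0: A_x + 2850·cos56° = 0 → A_x = -1594 lb.
ΣF_y = 0: A_y − 2700 − 2850·sin56° − ½·647.6·8.4 − 1300 = 0 → A_y = 9083 lb.
ΣM about A: M_A − 2700·2.6 − 2850·sin56°·4.9 − (½·647.6·8.4)·8.9 − 1300·14.3 = 0 → M_A = 61390 lb·ft.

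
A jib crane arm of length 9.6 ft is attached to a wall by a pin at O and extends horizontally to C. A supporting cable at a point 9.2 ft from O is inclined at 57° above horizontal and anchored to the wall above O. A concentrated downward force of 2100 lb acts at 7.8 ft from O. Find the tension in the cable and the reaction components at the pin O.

ΣM about O: T·sin57°·9.2 − 2100·7.8 = 0 → T = 16380/(9.2·0.838671) = 2122.92 ≈ 2123 lb.
ΣF_x = 0: O_x − T·cos57° = 0 → O_x = 2122.92 × 0.544639 = 1156 lb.
ΣF_y = 0: O_y + T·sin57° − 2100 = 0 → O_y = 2100 − 2122.92 × 0.838671 = 319.6 lb.

T = 2123 lb, O_x = 1156 lb, O_y = 319.6 lb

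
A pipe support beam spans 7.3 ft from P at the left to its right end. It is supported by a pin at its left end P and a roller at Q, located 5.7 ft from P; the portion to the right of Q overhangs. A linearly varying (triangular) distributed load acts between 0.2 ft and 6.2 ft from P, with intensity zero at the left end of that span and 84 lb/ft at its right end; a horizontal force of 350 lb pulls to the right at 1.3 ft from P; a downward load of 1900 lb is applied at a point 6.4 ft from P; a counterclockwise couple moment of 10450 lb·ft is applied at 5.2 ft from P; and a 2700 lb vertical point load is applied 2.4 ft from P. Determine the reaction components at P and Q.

Resultant of the triangular load: ½ × 84 × 6 = 252 lb, acting at 4.2 ft from P (one-third of the span from the peak).
ΣM about P: Q_y·5.7 − (½·84·6)·4.2 − 1900·6.4 + 10450 − 2700·2.4 = 0 → Q_y = 9248.4/5.7 = 1622.53 ≈ 1623 lb.
ΣF_y = 0: P_y + 1622.53 − ½·84·6 − 1900 − 2700 = 0 → P_y = 3229 lb.
ΣF_x = 0: P_x + 350 = 0 → P_x = -350.0 lb.

P_x = -350.0 lb, P_y = 3229 lb, Q_y = 1623 lb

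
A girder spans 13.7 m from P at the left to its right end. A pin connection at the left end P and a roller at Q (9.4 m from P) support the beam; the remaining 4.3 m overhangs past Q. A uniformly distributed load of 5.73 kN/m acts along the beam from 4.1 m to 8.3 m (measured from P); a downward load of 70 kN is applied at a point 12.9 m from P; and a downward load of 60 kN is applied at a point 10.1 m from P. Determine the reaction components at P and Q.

Resultant of the distributed load: 5.73 × 4.2 = 24.066 kN at 6.2 m from P.
ΣM about P: Q_y·9.4 − (5.73·4.2)·6.2 − 70·12.9 − 60·10.1 = 0 → Q_y = 1658.2092/9.4 = 176.405 ≈ 176.4 kN.
ΣF_y = 0: P_y + 176.405 − 5.73·4.2 − 70 − 60 = 0 → P_y = -22.34 kN.
ΣF_x = 0: no horizontal applied forces, so P_x = 0.

P_x = 0, P_y = -22.34 kN, Q_y = 176.4 kN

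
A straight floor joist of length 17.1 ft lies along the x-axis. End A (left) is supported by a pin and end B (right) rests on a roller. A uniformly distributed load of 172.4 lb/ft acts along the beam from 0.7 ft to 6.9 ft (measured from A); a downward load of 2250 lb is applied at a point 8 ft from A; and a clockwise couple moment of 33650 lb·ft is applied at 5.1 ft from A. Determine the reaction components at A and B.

A_x = 0, A_y = 60.88 lb, B_y = 3258 lb

Resultant of the distributed load: 172.4 × 6.2 = 1068.88 lb at 3.8 ft from A.
Taking moments about A: B_y·17.1 − (172.4·6.2)·3.8 − 2250·8 − 33650 = 0 → B_y = 55711.744/17.1 = 3258 lb.
ΣF_y = 0: A_y + 3258 − 172.4·6.2 − 2250 = 0 → A_y = 60.88 lb.
ΣF_x = 0: no horizontal applied forces, so A_x = 0.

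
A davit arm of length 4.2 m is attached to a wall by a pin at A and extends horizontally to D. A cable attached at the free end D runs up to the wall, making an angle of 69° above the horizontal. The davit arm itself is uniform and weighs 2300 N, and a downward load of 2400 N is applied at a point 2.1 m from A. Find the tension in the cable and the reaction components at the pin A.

ΣM about A: T·sin69°·4.2 − 2300·2.1 − 2400·2.1 = 0 → T = 9870/(4.2·0.93358) = 2517.19 ≈ 2517 N.
ΣF_x = 0: A_x − T·cos69° = 0 → A_x = 2517.19 × 0.358368 = 902.1 N.
ΣF_y = 0: A_y + T·sin69° − 2300 − 2400 = 0 → A_y = 4700 − 2517.19 × 0.93358 = 2350 N.

T = 2517 N, A_x = 902.1 N, A_y = 2350 N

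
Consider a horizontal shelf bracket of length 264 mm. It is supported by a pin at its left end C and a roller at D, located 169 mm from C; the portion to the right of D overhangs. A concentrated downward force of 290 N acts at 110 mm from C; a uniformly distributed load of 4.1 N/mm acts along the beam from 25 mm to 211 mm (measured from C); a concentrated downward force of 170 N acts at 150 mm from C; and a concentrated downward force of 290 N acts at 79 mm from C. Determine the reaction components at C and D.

Resultant of the distributed load: 4.1 × 186 = 762.6 N at 118 mm from C.
Taking moments about C: D_y·169 − 290·110 − (4.1·186)·118 − 170·150 − 290·79 = 0 → D_y = 170296.8/169 = 1007.67 ≈ 1008 N.
ΣF_y = 0: C_y + 1007.67 − 290 − 4.1·186 − 170 − 290 = 0 → C_y = 504.9 N.
ΣF_x = 0: no horizontal applied forces, so C_x = 0.

C_x = 0, C_y = 504.9 N, D_y = 1008 N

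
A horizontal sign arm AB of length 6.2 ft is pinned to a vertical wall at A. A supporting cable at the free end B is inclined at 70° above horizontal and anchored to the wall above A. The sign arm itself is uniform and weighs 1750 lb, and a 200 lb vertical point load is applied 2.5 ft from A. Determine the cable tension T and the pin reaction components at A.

T = 1017 lb, A_x = 347.8 lb, A_y = 994.4 lb

ΣM about A: T·sin70°·6.2 − 1750·3.1 − 200·2.5 = 0 → T = 5925/(6.2·0.939693) = 1016.98 ≈ 1017 lb.
ΣF_x = 0: A_x − T·cos70° = 0 → A_x = 1016.98 × 0.34202 = 347.8 lb.
ΣF_y = 0: A_y + T·sin70° − 1750 − 200 = 0 → A_y = 1950 − 1016.98 × 0.939693 = 994.4 lb.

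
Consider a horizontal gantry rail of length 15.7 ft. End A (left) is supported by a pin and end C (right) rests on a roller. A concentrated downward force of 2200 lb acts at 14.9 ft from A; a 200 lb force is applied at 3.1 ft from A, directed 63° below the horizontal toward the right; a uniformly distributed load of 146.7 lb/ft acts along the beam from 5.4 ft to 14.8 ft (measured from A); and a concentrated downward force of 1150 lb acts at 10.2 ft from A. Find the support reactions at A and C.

Resultant of the distributed load: 146.7 × 9.4 = 1378.98 lb at 10.1 ft from A.
Moments about A: C_y·15.7 − 2200·14.9 − 200·sin63°·3.1 − (146.7·9.4)·10.1 − 1150·10.2 = 0 → C_y = 58990.1/15.7 = 3757.33 ≈ 3757 lb.
ΣF_y = 0: A_y + 3757.33 − 2200 − 200·sin63° − 146.7·9.4 − 1150 = 0 → A_y = 1150 lb.
ΣF_x = 0: A_x + 200·cos63° = 0 → A_x = -90.80 lb.

A_x = -90.80 lb, A_y = 1150 lb, C_y = 3757 lb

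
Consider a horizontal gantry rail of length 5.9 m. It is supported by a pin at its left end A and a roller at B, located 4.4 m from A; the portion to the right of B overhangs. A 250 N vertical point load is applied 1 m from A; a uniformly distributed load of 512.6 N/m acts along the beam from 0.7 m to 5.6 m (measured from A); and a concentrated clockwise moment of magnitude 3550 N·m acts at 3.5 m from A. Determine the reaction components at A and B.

A_x = 0, A_y = 99.93 N, B_y = 2662 N

Resultant of the distributed load: 512.6 × 4.9 = 2511.74 N at 3.15 m from A.
Taking moments about A: B_y·4.4 − 250·1 − (512.6·4.9)·3.15 − 3550 = 0 → B_y = 11711.981/4.4 = 2661.81 ≈ 2662 N.
ΣF_y = 0: A_y + 2661.81 − 250 − 512.6·4.9 = 0 → A_y = 99.93 N.
ΣF_x = 0: no horizontal applied forces, so A_x = 0.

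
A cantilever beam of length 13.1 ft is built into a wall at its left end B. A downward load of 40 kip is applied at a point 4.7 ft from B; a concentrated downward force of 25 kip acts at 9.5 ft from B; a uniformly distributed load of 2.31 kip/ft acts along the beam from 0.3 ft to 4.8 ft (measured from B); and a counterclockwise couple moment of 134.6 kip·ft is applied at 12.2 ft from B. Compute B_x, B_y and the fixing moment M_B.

B_x = 0, B_y = 75.39 kip, M_B = 317.4 kip·ft

Resultant of the distributed load: 2.31 × 4.5 = 10.395 kip at 2.55 ft from B.
ΣF_x = 0: B_x = 0.
ΣF_y = 0: B_y − 40 − 25 − 2.31·4.5 = 0 → B_y = 75.39 kip.
ΣM about B: M_B − 40·4.7 − 25·9.5 − (2.31·4.5)·2.55 + 134.6 = 0 → M_B = 317.4 kip·ft.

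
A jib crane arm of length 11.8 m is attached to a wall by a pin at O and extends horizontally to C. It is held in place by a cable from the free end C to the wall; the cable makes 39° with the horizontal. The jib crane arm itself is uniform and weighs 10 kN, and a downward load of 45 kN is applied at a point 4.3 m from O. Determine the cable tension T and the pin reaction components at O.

ΣM about O: T·sin39°·11.8 − 10·5.9 − 45·4.3 = 0 → T = 252.5/(11.8·0.62932) = 34.0023 ≈ 34.00 kN.
ΣF_x = 0: O_x − T·cos39° = 0 → O_x = 34.0023 × 0.777146 = 26.42 kN.
ΣF_y = 0: O_y + T·sin39° − 10 − 45 = 0 → O_y = 55 − 34.0023 × 0.62932 = 33.60 kN.

T = 34.00 kN, O_x = 26.42 kN, O_y = 33.60 kN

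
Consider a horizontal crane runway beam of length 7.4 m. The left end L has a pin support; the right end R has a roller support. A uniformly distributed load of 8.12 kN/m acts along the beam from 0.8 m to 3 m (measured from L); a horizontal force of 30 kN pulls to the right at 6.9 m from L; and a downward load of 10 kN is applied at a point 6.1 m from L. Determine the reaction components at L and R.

L_x = -30.00 kN, L_y = 15.03 kN, R_y = 12.83 kN

Resultant of the distributed load: 8.12 × 2.2 = 17.864 kN at 1.9 m from L.
Moments about L: R_y·7.4 − (8.12·2.2)·1.9 − 10·6.1 = 0 → R_y = 94.9416/7.4 = 12.8299 ≈ 12.83 kN.
ΣF_y = 0: L_y + 12.8299 − 8.12·2.2 − 10 = 0 → L_y = 15.03 kN.
ΣF_x = 0: L_x + 30 = 0 → L_x = -30.00 kN.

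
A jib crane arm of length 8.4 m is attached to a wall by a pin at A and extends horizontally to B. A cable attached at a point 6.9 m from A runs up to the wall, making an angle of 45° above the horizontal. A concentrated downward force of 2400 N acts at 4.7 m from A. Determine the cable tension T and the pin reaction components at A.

ΣM about A: T·sin45°·6.9 − 2400·4.7 = 0 → T = 11280/(6.9·0.707107) = 2311.93 ≈ 2312 N.
ΣF_x = 0: A_x − T·cos45° = 0 → A_x = 2311.93 × 0.707107 = 1635 N.
ΣF_y = 0: A_y + T·sin45° − 2400 = 0 → A_y = 2400 − 2311.93 × 0.707107 = 765.2 N.

T = 2312 N, A_x = 1635 N, A_y = 765.2 N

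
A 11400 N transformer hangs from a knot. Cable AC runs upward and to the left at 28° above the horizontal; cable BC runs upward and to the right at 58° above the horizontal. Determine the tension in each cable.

ΣF_x = 0: −T_AC·cos28° + T_BC·cos58° = 0 → T_BC = 1.66619·T_AC.
ΣF_y = 0: T_AC·sin28° + T_BC·sin58° = 11400.
Substitute: T_AC·(0.469472 + 1.66619·0.848048) = 11400 → T_AC = 6055.84 ≈ 6056 N.
Then T_BC = 1.66619 × 6055.84 = 10090 N.

T_AC = 6056 N, T_BC = 10090 N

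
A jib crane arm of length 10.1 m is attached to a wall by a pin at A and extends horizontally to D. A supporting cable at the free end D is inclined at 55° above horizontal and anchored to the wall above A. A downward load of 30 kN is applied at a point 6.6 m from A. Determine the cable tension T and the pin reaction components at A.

T = 23.93 kN, A_x = 13.73 kN, A_y = 10.40 kN

ΣM about A: T·sin55°·10.1 − 30·6.6 = 0 → T = 198/(10.1·0.819152) = 23.932 ≈ 23.93 kN.
ΣF_x = 0: A_x − T·cos55° = 0 → A_x = 23.932 × 0.573576 = 13.73 kN.
ΣF_y = 0: A_y + T·sin55° − 30 = 0 → A_y = 30 − 23.932 × 0.819152 = 10.40 kN.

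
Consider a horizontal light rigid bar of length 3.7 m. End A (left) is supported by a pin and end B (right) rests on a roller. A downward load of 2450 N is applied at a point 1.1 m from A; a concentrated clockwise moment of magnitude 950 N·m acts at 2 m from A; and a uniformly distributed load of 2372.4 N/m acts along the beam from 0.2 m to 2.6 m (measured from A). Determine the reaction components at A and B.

A_x = 0, A_y = 5004 N, B_y = 3140 N

Resultant of the distributed load: 2372.4 × 2.4 = 5693.76 N at 1.4 m from A.
Moments about A: B_y·3.7 − 2450·1.1 − 950 − (2372.4·2.4)·1.4 = 0 → B_y = 11616.264/3.7 = 3139.53 ≈ 3140 N.
ΣF_y = 0: A_y + 3139.53 − 2450 − 2372.4·2.4 = 0 → A_y = 5004 N.
ΣF_x = 0: no horizontal applied forces, so A_x = 0.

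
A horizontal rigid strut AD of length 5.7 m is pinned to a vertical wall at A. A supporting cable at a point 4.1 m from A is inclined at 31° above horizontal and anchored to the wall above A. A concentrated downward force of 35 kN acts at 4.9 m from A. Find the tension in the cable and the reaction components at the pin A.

ΣM about A: T·sin31°·4.1 − 35·4.9 = 0 → T = 171.5/(4.1·0.515038) = 81.2159 ≈ 81.22 kN.
ΣF_x = 0: A_x − T·cos31° = 0 → A_x = 81.2159 × 0.857167 = 69.62 kN.
ΣF_y = 0: A_y + T·sin31° − 35 = 0 → A_y = 35 − 81.2159 × 0.515038 = -6.829 kN.

T = 81.22 kN, A_x = 69.62 kN, A_y = -6.829 kN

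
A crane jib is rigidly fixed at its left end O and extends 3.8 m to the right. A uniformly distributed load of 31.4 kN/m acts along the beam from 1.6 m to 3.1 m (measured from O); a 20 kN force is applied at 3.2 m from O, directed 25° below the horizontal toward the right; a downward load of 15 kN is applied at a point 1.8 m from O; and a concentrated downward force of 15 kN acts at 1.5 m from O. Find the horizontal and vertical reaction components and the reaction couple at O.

O_x = -18.13 kN, O_y = 85.55 kN, M_O = 187.2 kN·m

Resultant of the distributed load: 31.4 × 1.5 = 47.1 kN at 2.35 m from O.
ΣF_x = 0: O_x + 20·cos25° = 0 → O_x = -18.13 kN.
ΣF_y = 0: O_y − 31.4·1.5 − 20·sin25° − 15 − 15 = 0 → O_y = 85.55 kN.
ΣM about O: M_O − (31.4·1.5)·2.35 − 20·sin25°·3.2 − 15·1.8 − 15·1.5 = 0 → M_O = 187.2 kN·m.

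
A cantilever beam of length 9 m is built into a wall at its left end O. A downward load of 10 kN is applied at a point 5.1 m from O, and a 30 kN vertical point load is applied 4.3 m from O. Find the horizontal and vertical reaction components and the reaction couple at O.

O_x = 0, O_y = 40.00 kN, M_O = 180.0 kN·m

ΣF_x = 0: O_x = 0.
ΣF_y = 0: O_y − 10 − 30 = 0 → O_y = 40.00 kN.
ΣM about O: M_O − 10·5.1 − 30·4.3 = 0 → M_O = 180.0 kN·m.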